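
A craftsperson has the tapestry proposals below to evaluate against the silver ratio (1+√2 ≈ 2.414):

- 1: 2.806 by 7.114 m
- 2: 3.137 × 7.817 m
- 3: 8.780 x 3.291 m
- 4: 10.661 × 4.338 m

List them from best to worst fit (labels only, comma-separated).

Ratios: 1 = 7.114 / 2.806 ≈ 2.535; 2 = 7.817 / 3.137 ≈ 2.492; 3 = 8.780 / 3.291 ≈ 2.668; 4 = 10.661 / 4.338 ≈ 2.458.
|Δ from 2.414|: 1 0.121; 2 0.078; 3 0.254; 4 0.044.

4, 2, 1, 3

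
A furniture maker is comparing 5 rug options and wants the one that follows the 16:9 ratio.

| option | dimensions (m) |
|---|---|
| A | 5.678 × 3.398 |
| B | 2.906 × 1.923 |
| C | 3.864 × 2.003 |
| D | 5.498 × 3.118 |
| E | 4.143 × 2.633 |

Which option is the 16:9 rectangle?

Ratios (long/short): A ≈ 1.671; B ≈ 1.511; C ≈ 1.929; D ≈ 1.763; E ≈ 1.573.
16:9 ≈ 1.778; option D is nearest (Δ 0.015).

D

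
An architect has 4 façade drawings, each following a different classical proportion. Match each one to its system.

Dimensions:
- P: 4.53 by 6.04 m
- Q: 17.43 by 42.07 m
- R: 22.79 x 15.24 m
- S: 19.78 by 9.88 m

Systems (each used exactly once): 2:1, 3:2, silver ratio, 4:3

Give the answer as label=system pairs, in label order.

Ratios: P ≈ 1.333; Q ≈ 2.414; R ≈ 1.495; S ≈ 2.002.
Targets: 2:1 ≈ 2.000; 3:2 ≈ 1.500; silver ratio ≈ 2.414; 4:3 ≈ 1.333.

P=4:3, Q=silver ratio, R=3:2, S=2:1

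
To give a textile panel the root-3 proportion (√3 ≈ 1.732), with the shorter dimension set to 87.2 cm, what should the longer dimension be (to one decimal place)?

root-3 ≈ 1.73205.
Longer side = 87.2 × 1.73205 ≈ 151.035 → 151.0 cm.

151.0 cm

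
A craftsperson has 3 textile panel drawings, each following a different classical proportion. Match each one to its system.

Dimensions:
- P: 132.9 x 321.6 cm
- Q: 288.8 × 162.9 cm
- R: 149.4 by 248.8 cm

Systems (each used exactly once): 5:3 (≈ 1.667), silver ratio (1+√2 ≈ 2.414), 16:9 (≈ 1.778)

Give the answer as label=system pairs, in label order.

P=silver ratio, Q=16:9, R=5:3

P = 321.6/132.9 ≈ 2.420 → silver ratio (2.414)
Q = 288.8/162.9 ≈ 1.773 → 16:9 (1.778)
R = 248.8/149.4 ≈ 1.665 → 5:3 (1.667)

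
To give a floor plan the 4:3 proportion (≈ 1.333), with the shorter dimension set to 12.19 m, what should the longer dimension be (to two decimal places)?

16.25 m

4:3 ≈ 1.33333.
Longer side = 12.19 × 1.33333 ≈ 16.2533 → 16.25 m.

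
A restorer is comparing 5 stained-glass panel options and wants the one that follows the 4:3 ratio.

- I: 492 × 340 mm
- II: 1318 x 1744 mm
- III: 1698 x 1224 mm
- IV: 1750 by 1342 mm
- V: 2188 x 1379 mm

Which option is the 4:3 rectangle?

Ratios (long/short): I ≈ 1.447; II ≈ 1.323; III ≈ 1.387; IV ≈ 1.304; V ≈ 1.587.
4:3 ≈ 1.333; option II is nearest (Δ 0.010).

II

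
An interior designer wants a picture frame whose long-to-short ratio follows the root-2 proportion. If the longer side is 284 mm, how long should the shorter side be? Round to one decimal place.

200.8 mm

root-2 ≈ 1.41421.
Shorter side = 284 ÷ 1.41421 ≈ 200.819 → 200.8 mm.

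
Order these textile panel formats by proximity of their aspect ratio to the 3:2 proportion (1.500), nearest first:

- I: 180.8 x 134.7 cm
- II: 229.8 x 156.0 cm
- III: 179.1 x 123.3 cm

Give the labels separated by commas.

Ratios: I = 180.8 / 134.7 ≈ 1.342; II = 229.8 / 156.0 ≈ 1.473; III = 179.1 / 123.3 ≈ 1.453.
|Δ from 1.500|: I 0.158; II 0.027; III 0.047.

II, III, I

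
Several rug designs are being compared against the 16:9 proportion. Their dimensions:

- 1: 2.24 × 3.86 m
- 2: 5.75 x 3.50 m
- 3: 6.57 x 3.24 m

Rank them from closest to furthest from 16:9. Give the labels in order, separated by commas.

1, 2, 3

1: 3.86/2.24 ≈ 1.723 → |1.723 − 1.778| = 0.055
2: 5.75/3.50 ≈ 1.643 → |1.643 − 1.778| = 0.135
3: 6.57/3.24 ≈ 2.028 → |2.028 − 1.778| = 0.250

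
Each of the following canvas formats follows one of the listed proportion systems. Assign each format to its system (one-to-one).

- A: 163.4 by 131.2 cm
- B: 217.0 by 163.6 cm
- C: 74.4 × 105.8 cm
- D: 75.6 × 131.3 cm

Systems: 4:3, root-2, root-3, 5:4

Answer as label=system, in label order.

Ratios: A ≈ 1.245; B ≈ 1.326; C ≈ 1.422; D ≈ 1.737.
Targets: 4:3 ≈ 1.333; root-2 ≈ 1.414; root-3 ≈ 1.732; 5:4 ≈ 1.250.

A=5:4, B=4:3, C=root-2, D=root-3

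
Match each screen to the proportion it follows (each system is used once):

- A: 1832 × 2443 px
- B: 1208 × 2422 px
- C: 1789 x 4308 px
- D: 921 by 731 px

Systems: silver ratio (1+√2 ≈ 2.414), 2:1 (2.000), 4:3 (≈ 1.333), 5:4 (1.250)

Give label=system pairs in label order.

A=4:3, B=2:1, C=silver ratio, D=5:4

A = 2443/1832 ≈ 1.334 → 4:3 (1.333)
B = 2422/1208 ≈ 2.005 → 2:1 (2.000)
C = 4308/1789 ≈ 2.408 → silver ratio (2.414)
D = 921/731 ≈ 1.260 → 5:4 (1.250)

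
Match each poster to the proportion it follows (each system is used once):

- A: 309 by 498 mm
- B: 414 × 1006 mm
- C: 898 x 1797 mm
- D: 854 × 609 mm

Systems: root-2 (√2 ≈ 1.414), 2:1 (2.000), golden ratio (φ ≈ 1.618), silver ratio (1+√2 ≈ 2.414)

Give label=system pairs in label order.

A=golden ratio, B=silver ratio, C=2:1, D=root-2

A = 498/309 ≈ 1.612 → golden ratio (1.618)
B = 1006/414 ≈ 2.430 → silver ratio (2.414)
C = 1797/898 ≈ 2.001 → 2:1 (2.000)
D = 854/609 ≈ 1.402 → root-2 (1.414)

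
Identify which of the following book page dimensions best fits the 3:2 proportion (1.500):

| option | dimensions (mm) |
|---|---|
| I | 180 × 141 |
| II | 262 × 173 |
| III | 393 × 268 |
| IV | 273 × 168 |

II

Target 3:2 ≈ 1.500.
I: 1.277 (Δ0.223)  II: 1.514 (Δ0.014)  III: 1.466 (Δ0.034)  IV: 1.625 (Δ0.125)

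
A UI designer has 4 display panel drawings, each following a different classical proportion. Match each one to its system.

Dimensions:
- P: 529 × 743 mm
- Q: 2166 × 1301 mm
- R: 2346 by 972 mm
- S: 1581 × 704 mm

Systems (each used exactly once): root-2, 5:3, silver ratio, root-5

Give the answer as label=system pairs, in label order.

P=root-2, Q=5:3, R=silver ratio, S=root-5

P = 743/529 ≈ 1.405 → root-2 (1.414)
Q = 2166/1301 ≈ 1.665 → 5:3 (1.667)
R = 2346/972 ≈ 2.414 → silver ratio (2.414)
S = 1581/704 ≈ 2.246 → root-5 (2.236)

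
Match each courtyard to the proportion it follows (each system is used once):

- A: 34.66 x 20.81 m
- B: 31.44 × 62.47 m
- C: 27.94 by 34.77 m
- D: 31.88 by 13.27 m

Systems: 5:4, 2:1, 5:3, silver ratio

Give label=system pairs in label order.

A=5:3, B=2:1, C=5:4, D=silver ratio

A = 34.66/20.81 ≈ 1.666 → 5:3 (1.667)
B = 62.47/31.44 ≈ 1.987 → 2:1 (2.000)
C = 34.77/27.94 ≈ 1.244 → 5:4 (1.250)
D = 31.88/13.27 ≈ 2.402 → silver ratio (2.414)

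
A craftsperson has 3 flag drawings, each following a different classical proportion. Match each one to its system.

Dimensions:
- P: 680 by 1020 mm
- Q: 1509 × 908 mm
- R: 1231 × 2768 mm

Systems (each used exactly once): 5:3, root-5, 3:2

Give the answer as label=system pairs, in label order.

P = 1020/680 ≈ 1.500 → 3:2 (1.500)
Q = 1509/908 ≈ 1.662 → 5:3 (1.667)
R = 2768/1231 ≈ 2.249 → root-5 (2.236)

P=3:2, Q=5:3, R=root-5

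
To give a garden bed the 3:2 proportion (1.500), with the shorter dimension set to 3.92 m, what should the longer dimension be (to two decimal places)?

5.88 m

3:2 = 1.50000.
Longer side = 3.92 × 1.50000 ≈ 5.8800 → 5.88 m.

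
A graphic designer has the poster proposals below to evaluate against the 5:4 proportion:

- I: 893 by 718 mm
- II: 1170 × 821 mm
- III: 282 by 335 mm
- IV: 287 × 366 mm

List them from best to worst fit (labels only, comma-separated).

Ratios: I = 893 / 718 ≈ 1.244; II = 1170 / 821 ≈ 1.425; III = 335 / 282 ≈ 1.188; IV = 366 / 287 ≈ 1.275.
|Δ from 1.250|: I 0.006; II 0.175; III 0.062; IV 0.025.

I, IV, III, II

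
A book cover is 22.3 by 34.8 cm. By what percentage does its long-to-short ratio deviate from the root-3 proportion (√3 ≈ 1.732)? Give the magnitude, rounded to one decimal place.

Ratio = 34.8 / 22.3 ≈ 1.5605.
Ideal root-3 ≈ 1.7321. |1.5605 − 1.7321| / 1.7321 ≈ 9.91% → 9.9%.

9.9%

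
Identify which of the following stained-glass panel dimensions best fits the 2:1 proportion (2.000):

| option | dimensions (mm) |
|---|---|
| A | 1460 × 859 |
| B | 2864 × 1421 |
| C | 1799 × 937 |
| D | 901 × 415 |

Ratios (long/short): A ≈ 1.700; B ≈ 2.015; C ≈ 1.920; D ≈ 2.171.
2:1 ≈ 2.000; option B is nearest (Δ 0.015).

B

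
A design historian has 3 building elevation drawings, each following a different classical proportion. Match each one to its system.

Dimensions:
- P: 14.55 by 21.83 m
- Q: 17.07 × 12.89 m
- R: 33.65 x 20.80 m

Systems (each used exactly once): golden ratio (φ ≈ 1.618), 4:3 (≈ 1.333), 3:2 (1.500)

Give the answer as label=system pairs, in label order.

P = 21.83/14.55 ≈ 1.500 → 3:2 (1.500)
Q = 17.07/12.89 ≈ 1.324 → 4:3 (1.333)
R = 33.65/20.80 ≈ 1.618 → golden ratio (1.618)

P=3:2, Q=4:3, R=golden ratio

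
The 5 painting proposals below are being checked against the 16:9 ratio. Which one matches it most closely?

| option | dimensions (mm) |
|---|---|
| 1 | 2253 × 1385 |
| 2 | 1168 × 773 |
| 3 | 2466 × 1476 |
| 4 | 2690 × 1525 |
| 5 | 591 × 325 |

4

Ratios (long/short): 1 ≈ 1.627; 2 ≈ 1.511; 3 ≈ 1.671; 4 ≈ 1.764; 5 ≈ 1.818.
16:9 ≈ 1.778; option 4 is nearest (Δ 0.014).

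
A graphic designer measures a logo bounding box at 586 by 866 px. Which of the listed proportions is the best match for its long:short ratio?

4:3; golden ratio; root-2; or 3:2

Ratio = 866 / 586 ≈ 1.478.
Distances: 4:3 1.333 (Δ 0.145); golden ratio 1.618 (Δ 0.140); root-2 1.414 (Δ 0.064); 3:2 1.500 (Δ 0.022).

3:2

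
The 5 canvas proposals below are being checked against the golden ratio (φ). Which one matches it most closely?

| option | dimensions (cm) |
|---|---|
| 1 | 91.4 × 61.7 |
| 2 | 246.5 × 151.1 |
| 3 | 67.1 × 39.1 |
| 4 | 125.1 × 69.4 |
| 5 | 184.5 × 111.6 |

2

Target golden ratio ≈ 1.618.
1: 1.481 (Δ0.137)  2: 1.631 (Δ0.013)  3: 1.716 (Δ0.098)  4: 1.803 (Δ0.185)  5: 1.653 (Δ0.035)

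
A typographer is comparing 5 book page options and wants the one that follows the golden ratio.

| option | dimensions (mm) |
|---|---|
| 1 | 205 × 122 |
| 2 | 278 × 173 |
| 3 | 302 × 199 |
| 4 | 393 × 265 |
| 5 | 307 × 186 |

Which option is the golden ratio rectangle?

Target golden ratio ≈ 1.618.
1: 1.680 (Δ0.062)  2: 1.607 (Δ0.011)  3: 1.518 (Δ0.100)  4: 1.483 (Δ0.135)  5: 1.651 (Δ0.033)

2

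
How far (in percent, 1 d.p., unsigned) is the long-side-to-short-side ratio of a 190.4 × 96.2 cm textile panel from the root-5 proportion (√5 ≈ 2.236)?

Ratio = 190.4 / 96.2 ≈ 1.9792.
Ideal root-5 ≈ 2.2361. |1.9792 − 2.2361| / 2.2361 ≈ 11.49% → 11.5%.

11.5%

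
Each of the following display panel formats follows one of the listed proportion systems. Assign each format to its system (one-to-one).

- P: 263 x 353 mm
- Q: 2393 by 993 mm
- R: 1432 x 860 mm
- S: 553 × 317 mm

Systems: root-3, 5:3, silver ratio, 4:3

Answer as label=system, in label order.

P=4:3, Q=silver ratio, R=5:3, S=root-3

P = 353/263 ≈ 1.342 → 4:3 (1.333)
Q = 2393/993 ≈ 2.410 → silver ratio (2.414)
R = 1432/860 ≈ 1.665 → 5:3 (1.667)
S = 553/317 ≈ 1.744 → root-3 (1.732)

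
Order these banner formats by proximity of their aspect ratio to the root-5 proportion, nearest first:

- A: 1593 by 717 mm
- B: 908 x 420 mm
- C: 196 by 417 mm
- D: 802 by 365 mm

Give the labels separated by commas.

A: 1593/717 ≈ 2.222 → |2.222 − 2.236| = 0.014
B: 908/420 ≈ 2.162 → |2.162 − 2.236| = 0.074
C: 417/196 ≈ 2.128 → |2.128 − 2.236| = 0.108
D: 802/365 ≈ 2.197 → |2.197 − 2.236| = 0.039

A, D, B, C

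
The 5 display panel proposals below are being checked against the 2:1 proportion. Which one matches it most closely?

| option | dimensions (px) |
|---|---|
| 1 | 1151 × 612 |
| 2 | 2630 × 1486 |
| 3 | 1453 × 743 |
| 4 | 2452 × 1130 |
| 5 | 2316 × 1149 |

Ratios (long/short): 1 ≈ 1.881; 2 ≈ 1.770; 3 ≈ 1.956; 4 ≈ 2.170; 5 ≈ 2.016.
2:1 ≈ 2.000; option 5 is nearest (Δ 0.016).

5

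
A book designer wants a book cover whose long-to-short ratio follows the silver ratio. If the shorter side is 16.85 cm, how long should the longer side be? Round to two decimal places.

silver ratio ≈ 2.41421.
Longer side = 16.85 × 2.41421 ≈ 40.6794 → 40.68 cm.

40.68 cm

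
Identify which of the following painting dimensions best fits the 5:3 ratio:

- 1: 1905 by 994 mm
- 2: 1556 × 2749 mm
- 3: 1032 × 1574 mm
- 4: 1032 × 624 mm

4

Ratios (long/short): 1 ≈ 1.916; 2 ≈ 1.767; 3 ≈ 1.525; 4 ≈ 1.654.
5:3 ≈ 1.667; option 4 is nearest (Δ 0.013).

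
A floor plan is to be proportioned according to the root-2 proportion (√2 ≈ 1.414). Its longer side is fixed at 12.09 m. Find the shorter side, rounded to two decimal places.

root-2 ≈ 1.41421.
Shorter side = 12.09 ÷ 1.41421 ≈ 8.5489 → 8.55 m.

8.55 m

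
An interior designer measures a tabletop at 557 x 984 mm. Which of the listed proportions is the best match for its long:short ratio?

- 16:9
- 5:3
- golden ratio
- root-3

984/557 ≈ 1.767. Nearest candidates are 16:9 (1.778, off by 0.011) and root-3 (1.732, off by 0.035).

16:9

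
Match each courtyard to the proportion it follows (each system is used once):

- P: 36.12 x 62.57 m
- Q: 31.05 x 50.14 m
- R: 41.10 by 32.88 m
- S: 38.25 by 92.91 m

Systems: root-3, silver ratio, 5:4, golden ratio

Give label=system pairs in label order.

P=root-3, Q=golden ratio, R=5:4, S=silver ratio

Ratios: P ≈ 1.732; Q ≈ 1.615; R ≈ 1.250; S ≈ 2.429.
Targets: root-3 ≈ 1.732; silver ratio ≈ 2.414; 5:4 ≈ 1.250; golden ratio ≈ 1.618.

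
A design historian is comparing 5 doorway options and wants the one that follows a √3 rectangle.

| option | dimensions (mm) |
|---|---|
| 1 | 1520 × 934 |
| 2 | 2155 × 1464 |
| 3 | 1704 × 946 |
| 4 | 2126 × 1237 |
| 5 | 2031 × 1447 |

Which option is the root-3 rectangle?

Ratios (long/short): 1 ≈ 1.627; 2 ≈ 1.472; 3 ≈ 1.801; 4 ≈ 1.719; 5 ≈ 1.404.
root-3 ≈ 1.732; option 4 is nearest (Δ 0.013).

4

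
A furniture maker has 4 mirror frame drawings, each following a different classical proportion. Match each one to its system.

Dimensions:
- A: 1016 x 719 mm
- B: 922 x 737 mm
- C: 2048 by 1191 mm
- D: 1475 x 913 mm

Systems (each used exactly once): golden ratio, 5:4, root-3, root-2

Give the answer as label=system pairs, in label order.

A=root-2, B=5:4, C=root-3, D=golden ratio

A = 1016/719 ≈ 1.413 → root-2 (1.414)
B = 922/737 ≈ 1.251 → 5:4 (1.250)
C = 2048/1191 ≈ 1.720 → root-3 (1.732)
D = 1475/913 ≈ 1.616 → golden ratio (1.618)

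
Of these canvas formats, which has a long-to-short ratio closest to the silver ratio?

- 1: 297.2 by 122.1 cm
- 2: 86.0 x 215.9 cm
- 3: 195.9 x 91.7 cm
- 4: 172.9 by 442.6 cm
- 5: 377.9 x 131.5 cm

1

Target silver ratio ≈ 2.414.
1: 2.434 (Δ0.020)  2: 2.510 (Δ0.096)  3: 2.136 (Δ0.278)  4: 2.560 (Δ0.146)  5: 2.874 (Δ0.460)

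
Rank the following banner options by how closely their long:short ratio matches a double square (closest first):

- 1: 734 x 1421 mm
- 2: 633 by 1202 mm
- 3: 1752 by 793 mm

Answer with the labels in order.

Ratios: 1 = 1421 / 734 ≈ 1.936; 2 = 1202 / 633 ≈ 1.899; 3 = 1752 / 793 ≈ 2.209.
|Δ from 2.000|: 1 0.064; 2 0.101; 3 0.209.

1, 2, 3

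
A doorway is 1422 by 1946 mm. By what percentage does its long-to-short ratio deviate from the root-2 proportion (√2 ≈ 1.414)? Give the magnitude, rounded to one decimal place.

3.2%

Ratio = 1946 / 1422 ≈ 1.3685.
Ideal root-2 ≈ 1.4142. |1.3685 − 1.4142| / 1.4142 ≈ 3.23% → 3.2%.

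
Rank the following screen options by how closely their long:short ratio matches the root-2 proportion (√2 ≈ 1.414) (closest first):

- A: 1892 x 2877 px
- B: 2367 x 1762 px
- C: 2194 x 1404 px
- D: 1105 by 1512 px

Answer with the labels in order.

D, B, A, C

A: 2877/1892 ≈ 1.521 → |1.521 − 1.414| = 0.107
B: 2367/1762 ≈ 1.343 → |1.343 − 1.414| = 0.071
C: 2194/1404 ≈ 1.563 → |1.563 − 1.414| = 0.149
D: 1512/1105 ≈ 1.368 → |1.368 − 1.414| = 0.046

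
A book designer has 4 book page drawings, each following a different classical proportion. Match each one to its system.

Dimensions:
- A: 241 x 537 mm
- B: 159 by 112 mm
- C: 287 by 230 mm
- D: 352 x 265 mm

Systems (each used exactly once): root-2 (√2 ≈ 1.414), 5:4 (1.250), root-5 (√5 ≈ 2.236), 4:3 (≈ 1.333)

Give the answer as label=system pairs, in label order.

A=root-5, B=root-2, C=5:4, D=4:3

Ratios: A ≈ 2.228; B ≈ 1.420; C ≈ 1.248; D ≈ 1.328.
Targets: root-2 ≈ 1.414; 5:4 ≈ 1.250; root-5 ≈ 2.236; 4:3 ≈ 1.333.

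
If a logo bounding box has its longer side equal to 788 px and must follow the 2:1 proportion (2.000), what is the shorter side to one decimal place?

394.0 px

2:1 = 2.00000.
Shorter side = 788 ÷ 2.00000 ≈ 394.000 → 394.0 px.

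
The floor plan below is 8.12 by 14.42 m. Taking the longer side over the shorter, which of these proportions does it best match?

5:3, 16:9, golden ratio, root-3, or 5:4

16:9

14.42/8.12 ≈ 1.776. Nearest candidates are 16:9 (1.778, off by 0.002) and root-3 (1.732, off by 0.044).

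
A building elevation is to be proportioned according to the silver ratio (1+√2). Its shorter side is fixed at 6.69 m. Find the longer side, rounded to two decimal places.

silver ratio ≈ 2.41421.
Longer side = 6.69 × 2.41421 ≈ 16.1511 → 16.15 m.

16.15 m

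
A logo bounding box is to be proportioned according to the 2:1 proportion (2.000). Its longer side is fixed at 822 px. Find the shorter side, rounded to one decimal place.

2:1 = 2.00000.
Shorter side = 822 ÷ 2.00000 ≈ 411.000 → 411.0 px.

411.0 px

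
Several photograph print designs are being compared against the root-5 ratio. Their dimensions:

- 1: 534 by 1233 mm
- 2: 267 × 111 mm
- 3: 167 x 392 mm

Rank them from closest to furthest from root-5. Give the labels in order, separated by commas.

1, 3, 2

Ratios: 1 = 1233 / 534 ≈ 2.309; 2 = 267 / 111 ≈ 2.405; 3 = 392 / 167 ≈ 2.347.
|Δ from 2.236|: 1 0.073; 2 0.169; 3 0.111.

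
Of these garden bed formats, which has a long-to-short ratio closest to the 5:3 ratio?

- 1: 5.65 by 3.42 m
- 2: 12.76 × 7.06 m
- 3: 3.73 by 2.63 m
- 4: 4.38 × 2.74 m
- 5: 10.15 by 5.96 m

1

Ratios (long/short): 1 ≈ 1.652; 2 ≈ 1.807; 3 ≈ 1.418; 4 ≈ 1.599; 5 ≈ 1.703.
5:3 ≈ 1.667; option 1 is nearest (Δ 0.015).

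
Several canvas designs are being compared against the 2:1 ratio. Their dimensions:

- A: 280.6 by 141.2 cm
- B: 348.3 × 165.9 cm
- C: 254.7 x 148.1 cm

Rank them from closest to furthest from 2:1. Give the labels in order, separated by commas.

A, B, C

Ratios: A = 280.6 / 141.2 ≈ 1.987; B = 348.3 / 165.9 ≈ 2.099; C = 254.7 / 148.1 ≈ 1.720.
|Δ from 2.000|: A 0.013; B 0.099; C 0.280.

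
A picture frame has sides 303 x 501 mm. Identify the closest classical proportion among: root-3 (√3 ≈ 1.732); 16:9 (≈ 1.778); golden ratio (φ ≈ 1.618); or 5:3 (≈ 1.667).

501/303 ≈ 1.653. Nearest candidates are 5:3 (1.667, off by 0.014) and golden ratio (1.618, off by 0.035).

5:3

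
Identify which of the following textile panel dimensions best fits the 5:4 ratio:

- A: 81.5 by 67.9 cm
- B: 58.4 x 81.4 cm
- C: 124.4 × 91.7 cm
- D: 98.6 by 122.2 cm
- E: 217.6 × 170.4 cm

Target 5:4 ≈ 1.250.
A: 1.200 (Δ0.050)  B: 1.394 (Δ0.144)  C: 1.357 (Δ0.107)  D: 1.239 (Δ0.011)  E: 1.277 (Δ0.027)

D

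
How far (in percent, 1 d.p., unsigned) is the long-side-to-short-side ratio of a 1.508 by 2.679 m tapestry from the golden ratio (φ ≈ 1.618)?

Ratio = 2.679 / 1.508 ≈ 1.7765.
Ideal golden ratio ≈ 1.6180. |1.7765 − 1.6180| / 1.6180 ≈ 9.80% → 9.8%.

9.8%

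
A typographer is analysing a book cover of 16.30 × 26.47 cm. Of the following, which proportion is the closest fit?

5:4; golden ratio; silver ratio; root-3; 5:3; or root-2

golden ratio

26.47/16.30 ≈ 1.624. Nearest candidates are golden ratio (1.618, off by 0.006) and 5:3 (1.667, off by 0.043).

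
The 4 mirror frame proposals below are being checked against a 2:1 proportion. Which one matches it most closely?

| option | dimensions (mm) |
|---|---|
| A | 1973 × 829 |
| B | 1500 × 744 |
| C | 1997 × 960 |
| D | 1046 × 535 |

B

Target 2:1 ≈ 2.000.
A: 2.380 (Δ0.380)  B: 2.016 (Δ0.016)  C: 2.080 (Δ0.080)  D: 1.955 (Δ0.045)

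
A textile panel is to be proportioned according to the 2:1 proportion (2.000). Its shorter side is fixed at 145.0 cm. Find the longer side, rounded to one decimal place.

2:1 = 2.00000.
Longer side = 145.0 × 2.00000 ≈ 290.000 → 290.0 cm.

290.0 cm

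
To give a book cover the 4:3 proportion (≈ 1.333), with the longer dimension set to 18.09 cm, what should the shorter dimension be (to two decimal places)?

13.57 cm

4:3 ≈ 1.33333.
Shorter side = 18.09 ÷ 1.33333 ≈ 13.5675 → 13.57 cm.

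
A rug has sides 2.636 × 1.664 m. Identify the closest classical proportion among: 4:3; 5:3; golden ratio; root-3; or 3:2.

golden ratio

2.636/1.664 ≈ 1.584. Nearest candidates are golden ratio (1.618, off by 0.034) and 5:3 (1.667, off by 0.083).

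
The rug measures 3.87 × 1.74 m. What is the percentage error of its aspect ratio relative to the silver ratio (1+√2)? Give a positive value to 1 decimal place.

Ratio = 3.87 / 1.74 ≈ 2.2241.
Ideal silver ratio ≈ 2.4142. |2.2241 − 2.4142| / 2.4142 ≈ 7.87% → 7.9%.

7.9%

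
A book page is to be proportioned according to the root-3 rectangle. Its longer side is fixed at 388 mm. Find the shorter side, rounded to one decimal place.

224.0 mm

root-3 ≈ 1.73205.
Shorter side = 388 ÷ 1.73205 ≈ 224.012 → 224.0 mm.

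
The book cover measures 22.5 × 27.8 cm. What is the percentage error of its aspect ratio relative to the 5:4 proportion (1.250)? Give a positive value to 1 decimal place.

1.2%

Ratio = 27.8 / 22.5 ≈ 1.2356.
Ideal 5:4 = 1.2500. |1.2356 − 1.2500| / 1.2500 ≈ 1.15% → 1.2%.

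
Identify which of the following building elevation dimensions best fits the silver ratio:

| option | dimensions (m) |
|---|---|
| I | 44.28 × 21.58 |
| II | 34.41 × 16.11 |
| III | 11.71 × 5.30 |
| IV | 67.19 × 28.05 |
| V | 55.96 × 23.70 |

IV

Ratios (long/short): I ≈ 2.052; II ≈ 2.136; III ≈ 2.209; IV ≈ 2.395; V ≈ 2.361.
silver ratio ≈ 2.414; option IV is nearest (Δ 0.019).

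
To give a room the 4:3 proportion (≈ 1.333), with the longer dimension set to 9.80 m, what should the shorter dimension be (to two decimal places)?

4:3 ≈ 1.33333.
Shorter side = 9.80 ÷ 1.33333 ≈ 7.3500 → 7.35 m.

7.35 m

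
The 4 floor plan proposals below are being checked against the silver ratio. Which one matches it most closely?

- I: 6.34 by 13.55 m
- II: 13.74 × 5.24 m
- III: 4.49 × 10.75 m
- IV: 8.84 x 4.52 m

Target silver ratio ≈ 2.414.
I: 2.137 (Δ0.277)  II: 2.622 (Δ0.208)  III: 2.394 (Δ0.020)  IV: 1.956 (Δ0.458)

III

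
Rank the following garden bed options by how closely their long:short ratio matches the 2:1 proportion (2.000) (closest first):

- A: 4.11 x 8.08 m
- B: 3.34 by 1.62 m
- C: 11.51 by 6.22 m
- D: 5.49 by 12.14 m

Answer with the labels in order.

A, B, C, D

Ratios: A = 8.08 / 4.11 ≈ 1.966; B = 3.34 / 1.62 ≈ 2.062; C = 11.51 / 6.22 ≈ 1.850; D = 12.14 / 5.49 ≈ 2.211.
|Δ from 2.000|: A 0.034; B 0.062; C 0.150; D 0.211.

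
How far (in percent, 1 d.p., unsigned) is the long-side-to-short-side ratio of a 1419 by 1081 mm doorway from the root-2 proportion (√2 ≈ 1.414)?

Ratio = 1419 / 1081 ≈ 1.3127.
Ideal root-2 ≈ 1.4142. |1.3127 − 1.4142| / 1.4142 ≈ 7.18% → 7.2%.

7.2%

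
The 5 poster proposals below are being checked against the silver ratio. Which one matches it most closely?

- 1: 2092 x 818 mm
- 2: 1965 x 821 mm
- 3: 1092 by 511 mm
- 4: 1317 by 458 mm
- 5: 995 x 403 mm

2

Target silver ratio ≈ 2.414.
1: 2.557 (Δ0.143)  2: 2.393 (Δ0.021)  3: 2.137 (Δ0.277)  4: 2.876 (Δ0.462)  5: 2.469 (Δ0.055)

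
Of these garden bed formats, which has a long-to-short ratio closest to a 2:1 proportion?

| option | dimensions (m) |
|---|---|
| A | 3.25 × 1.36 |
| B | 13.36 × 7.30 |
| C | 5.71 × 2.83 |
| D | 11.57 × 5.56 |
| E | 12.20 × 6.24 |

C

Target 2:1 ≈ 2.000.
A: 2.390 (Δ0.390)  B: 1.830 (Δ0.170)  C: 2.018 (Δ0.018)  D: 2.081 (Δ0.081)  E: 1.955 (Δ0.045)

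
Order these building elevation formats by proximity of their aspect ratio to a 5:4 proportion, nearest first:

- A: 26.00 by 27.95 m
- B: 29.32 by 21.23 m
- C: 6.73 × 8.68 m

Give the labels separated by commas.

A: 27.95/26.00 ≈ 1.075 → |1.075 − 1.250| = 0.175
B: 29.32/21.23 ≈ 1.381 → |1.381 − 1.250| = 0.131
C: 8.68/6.73 ≈ 1.290 → |1.290 − 1.250| = 0.040

C, B, A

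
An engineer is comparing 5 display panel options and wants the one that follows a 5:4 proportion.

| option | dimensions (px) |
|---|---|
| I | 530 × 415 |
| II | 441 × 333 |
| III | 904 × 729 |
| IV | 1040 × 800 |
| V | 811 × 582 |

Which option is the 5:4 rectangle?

Ratios (long/short): I ≈ 1.277; II ≈ 1.324; III ≈ 1.240; IV ≈ 1.300; V ≈ 1.393.
5:4 ≈ 1.250; option III is nearest (Δ 0.010).

III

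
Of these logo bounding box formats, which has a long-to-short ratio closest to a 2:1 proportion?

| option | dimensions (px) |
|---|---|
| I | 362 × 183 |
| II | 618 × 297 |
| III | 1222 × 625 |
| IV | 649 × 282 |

I

Ratios (long/short): I ≈ 1.978; II ≈ 2.081; III ≈ 1.955; IV ≈ 2.301.
2:1 ≈ 2.000; option I is nearest (Δ 0.022).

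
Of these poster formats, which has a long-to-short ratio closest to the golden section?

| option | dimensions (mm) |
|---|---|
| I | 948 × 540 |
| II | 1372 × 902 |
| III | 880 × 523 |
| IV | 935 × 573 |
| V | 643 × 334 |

Target golden ratio ≈ 1.618.
I: 1.756 (Δ0.138)  II: 1.521 (Δ0.097)  III: 1.683 (Δ0.065)  IV: 1.632 (Δ0.014)  V: 1.925 (Δ0.307)

IV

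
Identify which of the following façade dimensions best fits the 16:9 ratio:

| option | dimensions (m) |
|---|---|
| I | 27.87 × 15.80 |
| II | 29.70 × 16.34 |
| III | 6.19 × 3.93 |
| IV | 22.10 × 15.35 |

I

Ratios (long/short): I ≈ 1.764; II ≈ 1.818; III ≈ 1.575; IV ≈ 1.440.
16:9 ≈ 1.778; option I is nearest (Δ 0.014).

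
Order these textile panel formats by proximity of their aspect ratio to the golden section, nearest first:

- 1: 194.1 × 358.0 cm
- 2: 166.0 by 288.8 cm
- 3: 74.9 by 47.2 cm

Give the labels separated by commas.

1: 358.0/194.1 ≈ 1.844 → |1.844 − 1.618| = 0.226
2: 288.8/166.0 ≈ 1.740 → |1.740 − 1.618| = 0.122
3: 74.9/47.2 ≈ 1.587 → |1.587 − 1.618| = 0.031

3, 2, 1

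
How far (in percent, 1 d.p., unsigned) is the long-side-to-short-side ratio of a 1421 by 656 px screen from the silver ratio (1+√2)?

10.3%

Ratio = 1421 / 656 ≈ 2.1662.
Ideal silver ratio ≈ 2.4142. |2.1662 − 2.4142| / 2.4142 ≈ 10.27% → 10.3%.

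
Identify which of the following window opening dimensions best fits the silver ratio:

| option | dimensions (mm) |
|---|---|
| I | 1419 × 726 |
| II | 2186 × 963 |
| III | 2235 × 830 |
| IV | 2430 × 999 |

Target silver ratio ≈ 2.414.
I: 1.955 (Δ0.459)  II: 2.270 (Δ0.144)  III: 2.693 (Δ0.279)  IV: 2.432 (Δ0.018)

IV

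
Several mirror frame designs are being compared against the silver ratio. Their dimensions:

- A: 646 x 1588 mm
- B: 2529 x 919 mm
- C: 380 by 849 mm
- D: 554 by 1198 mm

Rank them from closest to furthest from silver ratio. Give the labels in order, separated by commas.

A: 1588/646 ≈ 2.458 → |2.458 − 2.414| = 0.044
B: 2529/919 ≈ 2.752 → |2.752 − 2.414| = 0.338
C: 849/380 ≈ 2.234 → |2.234 − 2.414| = 0.180
D: 1198/554 ≈ 2.162 → |2.162 − 2.414| = 0.252

A, C, D, B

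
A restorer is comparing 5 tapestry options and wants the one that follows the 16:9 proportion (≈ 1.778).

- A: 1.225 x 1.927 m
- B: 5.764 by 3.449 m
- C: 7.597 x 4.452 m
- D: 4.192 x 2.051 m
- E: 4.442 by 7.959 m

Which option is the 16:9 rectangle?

Target 16:9 ≈ 1.778.
A: 1.573 (Δ0.205)  B: 1.671 (Δ0.107)  C: 1.706 (Δ0.072)  D: 2.044 (Δ0.266)  E: 1.792 (Δ0.014)

E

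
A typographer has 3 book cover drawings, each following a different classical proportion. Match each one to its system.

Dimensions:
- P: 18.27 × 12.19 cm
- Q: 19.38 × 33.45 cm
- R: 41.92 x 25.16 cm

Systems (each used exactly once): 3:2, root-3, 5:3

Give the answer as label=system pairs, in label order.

Ratios: P ≈ 1.499; Q ≈ 1.726; R ≈ 1.666.
Targets: 3:2 ≈ 1.500; root-3 ≈ 1.732; 5:3 ≈ 1.667.

P=3:2, Q=root-3, R=5:3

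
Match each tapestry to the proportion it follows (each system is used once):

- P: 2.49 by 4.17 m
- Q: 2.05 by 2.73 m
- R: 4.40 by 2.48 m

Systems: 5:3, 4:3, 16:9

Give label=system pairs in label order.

P=5:3, Q=4:3, R=16:9

P = 4.17/2.49 ≈ 1.675 → 5:3 (1.667)
Q = 2.73/2.05 ≈ 1.332 → 4:3 (1.333)
R = 4.40/2.48 ≈ 1.774 → 16:9 (1.778)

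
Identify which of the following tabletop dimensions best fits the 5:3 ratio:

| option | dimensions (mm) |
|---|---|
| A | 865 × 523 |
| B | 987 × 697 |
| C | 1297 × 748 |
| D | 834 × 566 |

Ratios (long/short): A ≈ 1.654; B ≈ 1.416; C ≈ 1.734; D ≈ 1.473.
5:3 ≈ 1.667; option A is nearest (Δ 0.013).

A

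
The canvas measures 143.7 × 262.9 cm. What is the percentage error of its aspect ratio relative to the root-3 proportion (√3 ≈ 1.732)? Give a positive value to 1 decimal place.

5.6%

Ratio = 262.9 / 143.7 ≈ 1.8295.
Ideal root-3 ≈ 1.7321. |1.8295 − 1.7321| / 1.7321 ≈ 5.62% → 5.6%.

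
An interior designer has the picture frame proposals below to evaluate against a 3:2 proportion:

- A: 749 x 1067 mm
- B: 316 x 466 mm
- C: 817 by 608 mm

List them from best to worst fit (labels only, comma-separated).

B, A, C

A: 1067/749 ≈ 1.425 → |1.425 − 1.500| = 0.075
B: 466/316 ≈ 1.475 → |1.475 − 1.500| = 0.025
C: 817/608 ≈ 1.344 → |1.344 − 1.500| = 0.156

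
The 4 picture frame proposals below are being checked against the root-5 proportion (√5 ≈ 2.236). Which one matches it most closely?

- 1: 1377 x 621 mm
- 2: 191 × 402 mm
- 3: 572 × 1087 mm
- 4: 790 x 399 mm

1

Ratios (long/short): 1 ≈ 2.217; 2 ≈ 2.105; 3 ≈ 1.900; 4 ≈ 1.980.
root-5 ≈ 2.236; option 1 is nearest (Δ 0.019).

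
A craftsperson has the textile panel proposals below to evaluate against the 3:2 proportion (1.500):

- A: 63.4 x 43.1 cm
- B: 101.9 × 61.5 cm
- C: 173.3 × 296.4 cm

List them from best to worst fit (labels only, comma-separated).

A, B, C

Ratios: A = 63.4 / 43.1 ≈ 1.471; B = 101.9 / 61.5 ≈ 1.657; C = 296.4 / 173.3 ≈ 1.710.
|Δ from 1.500|: A 0.029; B 0.157; C 0.210.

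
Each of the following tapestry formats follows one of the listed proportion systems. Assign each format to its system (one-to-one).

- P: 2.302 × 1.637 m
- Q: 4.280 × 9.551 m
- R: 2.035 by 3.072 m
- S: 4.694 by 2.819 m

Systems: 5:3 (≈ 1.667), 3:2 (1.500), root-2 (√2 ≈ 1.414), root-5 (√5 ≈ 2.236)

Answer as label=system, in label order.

P = 2.302/1.637 ≈ 1.406 → root-2 (1.414)
Q = 9.551/4.280 ≈ 2.232 → root-5 (2.236)
R = 3.072/2.035 ≈ 1.510 → 3:2 (1.500)
S = 4.694/2.819 ≈ 1.665 → 5:3 (1.667)

P=root-2, Q=root-5, R=3:2, S=5:3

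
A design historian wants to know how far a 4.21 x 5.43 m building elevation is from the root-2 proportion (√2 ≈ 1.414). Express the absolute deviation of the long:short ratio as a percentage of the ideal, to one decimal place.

Ratio = 5.43 / 4.21 ≈ 1.2898.
Ideal root-2 ≈ 1.4142. |1.2898 − 1.4142| / 1.4142 ≈ 8.80% → 8.8%.

8.8%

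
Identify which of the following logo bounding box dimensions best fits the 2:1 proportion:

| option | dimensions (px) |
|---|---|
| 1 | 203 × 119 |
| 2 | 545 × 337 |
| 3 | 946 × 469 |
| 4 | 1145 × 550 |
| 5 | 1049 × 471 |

Ratios (long/short): 1 ≈ 1.706; 2 ≈ 1.617; 3 ≈ 2.017; 4 ≈ 2.082; 5 ≈ 2.227.
2:1 ≈ 2.000; option 3 is nearest (Δ 0.017).

3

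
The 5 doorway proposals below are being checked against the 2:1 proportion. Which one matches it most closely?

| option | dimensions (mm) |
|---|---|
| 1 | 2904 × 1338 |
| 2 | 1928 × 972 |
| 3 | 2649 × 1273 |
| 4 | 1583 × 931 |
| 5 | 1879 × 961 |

2

Target 2:1 ≈ 2.000.
1: 2.170 (Δ0.170)  2: 1.984 (Δ0.016)  3: 2.081 (Δ0.081)  4: 1.700 (Δ0.300)  5: 1.955 (Δ0.045)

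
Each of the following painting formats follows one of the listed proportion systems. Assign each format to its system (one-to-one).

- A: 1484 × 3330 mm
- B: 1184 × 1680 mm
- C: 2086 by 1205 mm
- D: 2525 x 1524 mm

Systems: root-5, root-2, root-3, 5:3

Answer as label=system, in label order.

A = 3330/1484 ≈ 2.244 → root-5 (2.236)
B = 1680/1184 ≈ 1.419 → root-2 (1.414)
C = 2086/1205 ≈ 1.731 → root-3 (1.732)
D = 2525/1524 ≈ 1.657 → 5:3 (1.667)

A=root-5, B=root-2, C=root-3, D=5:3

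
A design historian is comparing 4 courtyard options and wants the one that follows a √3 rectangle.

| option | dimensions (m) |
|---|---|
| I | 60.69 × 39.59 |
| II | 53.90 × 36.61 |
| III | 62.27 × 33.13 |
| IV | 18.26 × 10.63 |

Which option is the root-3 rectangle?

Target root-3 ≈ 1.732.
I: 1.533 (Δ0.199)  II: 1.472 (Δ0.260)  III: 1.880 (Δ0.148)  IV: 1.718 (Δ0.014)

IV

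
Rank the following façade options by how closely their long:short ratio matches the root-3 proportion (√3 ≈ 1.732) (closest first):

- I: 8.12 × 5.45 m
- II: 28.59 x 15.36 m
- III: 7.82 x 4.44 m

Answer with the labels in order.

Ratios: I = 8.12 / 5.45 ≈ 1.490; II = 28.59 / 15.36 ≈ 1.861; III = 7.82 / 4.44 ≈ 1.761.
|Δ from 1.732|: I 0.242; II 0.129; III 0.029.

III, II, I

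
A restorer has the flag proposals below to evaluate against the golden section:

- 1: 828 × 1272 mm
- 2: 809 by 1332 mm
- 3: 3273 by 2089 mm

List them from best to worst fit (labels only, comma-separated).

2, 3, 1

1: 1272/828 ≈ 1.536 → |1.536 − 1.618| = 0.082
2: 1332/809 ≈ 1.646 → |1.646 − 1.618| = 0.028
3: 3273/2089 ≈ 1.567 → |1.567 − 1.618| = 0.051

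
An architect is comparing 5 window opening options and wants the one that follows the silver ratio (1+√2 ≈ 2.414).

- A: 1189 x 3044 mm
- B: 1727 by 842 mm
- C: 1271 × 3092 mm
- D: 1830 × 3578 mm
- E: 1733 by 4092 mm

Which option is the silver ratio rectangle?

C

Ratios (long/short): A ≈ 2.560; B ≈ 2.051; C ≈ 2.433; D ≈ 1.955; E ≈ 2.361.
silver ratio ≈ 2.414; option C is nearest (Δ 0.019).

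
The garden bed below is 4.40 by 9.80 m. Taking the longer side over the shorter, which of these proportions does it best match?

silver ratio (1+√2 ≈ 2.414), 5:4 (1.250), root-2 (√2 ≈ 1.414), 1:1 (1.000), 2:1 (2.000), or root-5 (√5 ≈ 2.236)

Ratio = 9.80 / 4.40 ≈ 2.227.
Distances: silver ratio 2.414 (Δ 0.187); 5:4 1.250 (Δ 0.977); root-2 1.414 (Δ 0.813); 1:1 1.000 (Δ 1.227); 2:1 2.000 (Δ 0.227); root-5 2.236 (Δ 0.009).

root-5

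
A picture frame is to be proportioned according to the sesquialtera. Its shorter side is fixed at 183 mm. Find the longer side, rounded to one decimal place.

274.5 mm

3:2 = 1.50000.
Longer side = 183 × 1.50000 ≈ 274.500 → 274.5 mm.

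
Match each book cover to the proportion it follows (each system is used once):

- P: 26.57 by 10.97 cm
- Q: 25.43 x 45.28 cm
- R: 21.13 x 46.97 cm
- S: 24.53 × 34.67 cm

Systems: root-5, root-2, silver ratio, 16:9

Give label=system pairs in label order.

Ratios: P ≈ 2.422; Q ≈ 1.781; R ≈ 2.223; S ≈ 1.413.
Targets: root-5 ≈ 2.236; root-2 ≈ 1.414; silver ratio ≈ 2.414; 16:9 ≈ 1.778.

P=silver ratio, Q=16:9, R=root-5, S=root-2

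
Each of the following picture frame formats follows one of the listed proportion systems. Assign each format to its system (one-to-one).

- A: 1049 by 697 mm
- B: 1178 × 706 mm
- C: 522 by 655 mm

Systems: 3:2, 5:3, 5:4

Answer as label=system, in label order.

A=3:2, B=5:3, C=5:4

A = 1049/697 ≈ 1.505 → 3:2 (1.500)
B = 1178/706 ≈ 1.669 → 5:3 (1.667)
C = 655/522 ≈ 1.255 → 5:4 (1.250)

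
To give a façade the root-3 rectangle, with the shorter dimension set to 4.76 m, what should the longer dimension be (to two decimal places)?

root-3 ≈ 1.73205.
Longer side = 4.76 × 1.73205 ≈ 8.2446 → 8.24 m.

8.24 m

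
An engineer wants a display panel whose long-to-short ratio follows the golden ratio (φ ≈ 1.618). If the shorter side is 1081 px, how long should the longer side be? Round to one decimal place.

1749.1 px

golden ratio ≈ 1.61803.
Longer side = 1081 × 1.61803 ≈ 1749.090 → 1749.1 px.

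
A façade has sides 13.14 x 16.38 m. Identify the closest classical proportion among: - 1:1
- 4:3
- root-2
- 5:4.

5:4

Ratio = 16.38 / 13.14 ≈ 1.247.
Distances: 1:1 1.000 (Δ 0.247); 4:3 1.333 (Δ 0.086); root-2 1.414 (Δ 0.167); 5:4 1.250 (Δ 0.003).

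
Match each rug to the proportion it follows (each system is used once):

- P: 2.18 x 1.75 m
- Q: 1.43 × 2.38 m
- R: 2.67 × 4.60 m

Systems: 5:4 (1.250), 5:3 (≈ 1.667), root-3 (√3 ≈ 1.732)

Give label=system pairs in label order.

Ratios: P ≈ 1.246; Q ≈ 1.664; R ≈ 1.723.
Targets: 5:4 ≈ 1.250; 5:3 ≈ 1.667; root-3 ≈ 1.732.

P=5:4, Q=5:3, R=root-3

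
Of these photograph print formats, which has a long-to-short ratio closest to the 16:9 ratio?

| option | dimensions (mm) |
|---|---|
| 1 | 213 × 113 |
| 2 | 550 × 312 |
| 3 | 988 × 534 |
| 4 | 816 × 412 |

2

Target 16:9 ≈ 1.778.
1: 1.885 (Δ0.107)  2: 1.763 (Δ0.015)  3: 1.850 (Δ0.072)  4: 1.981 (Δ0.203)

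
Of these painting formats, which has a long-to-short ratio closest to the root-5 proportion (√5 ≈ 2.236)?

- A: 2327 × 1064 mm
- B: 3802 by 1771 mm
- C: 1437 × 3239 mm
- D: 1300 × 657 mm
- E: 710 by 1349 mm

Ratios (long/short): A ≈ 2.187; B ≈ 2.147; C ≈ 2.254; D ≈ 1.979; E ≈ 1.900.
root-5 ≈ 2.236; option C is nearest (Δ 0.018).

C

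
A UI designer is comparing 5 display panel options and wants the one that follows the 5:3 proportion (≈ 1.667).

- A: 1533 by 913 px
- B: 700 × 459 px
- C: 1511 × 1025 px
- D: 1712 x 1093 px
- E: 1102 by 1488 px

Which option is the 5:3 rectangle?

A

Target 5:3 ≈ 1.667.
A: 1.679 (Δ0.012)  B: 1.525 (Δ0.142)  C: 1.474 (Δ0.193)  D: 1.566 (Δ0.101)  E: 1.350 (Δ0.317)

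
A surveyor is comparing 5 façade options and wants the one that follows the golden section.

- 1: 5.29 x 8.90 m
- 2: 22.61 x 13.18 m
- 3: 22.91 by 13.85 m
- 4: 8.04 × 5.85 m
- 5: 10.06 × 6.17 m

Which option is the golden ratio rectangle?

5

Target golden ratio ≈ 1.618.
1: 1.682 (Δ0.064)  2: 1.715 (Δ0.097)  3: 1.654 (Δ0.036)  4: 1.374 (Δ0.244)  5: 1.630 (Δ0.012)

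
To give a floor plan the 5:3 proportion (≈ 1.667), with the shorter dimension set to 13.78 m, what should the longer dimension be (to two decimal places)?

22.97 m

5:3 ≈ 1.66667.
Longer side = 13.78 × 1.66667 ≈ 22.9667 → 22.97 m.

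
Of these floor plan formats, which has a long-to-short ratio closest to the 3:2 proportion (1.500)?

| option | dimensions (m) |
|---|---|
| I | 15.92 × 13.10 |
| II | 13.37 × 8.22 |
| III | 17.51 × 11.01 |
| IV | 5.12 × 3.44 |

Target 3:2 ≈ 1.500.
I: 1.215 (Δ0.285)  II: 1.627 (Δ0.127)  III: 1.590 (Δ0.090)  IV: 1.488 (Δ0.012)

IV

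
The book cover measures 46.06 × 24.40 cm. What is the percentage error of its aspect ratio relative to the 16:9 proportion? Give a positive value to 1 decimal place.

6.2%

Ratio = 46.06 / 24.40 ≈ 1.8877.
Ideal 16:9 ≈ 1.7778. |1.8877 − 1.7778| / 1.7778 ≈ 6.18% → 6.2%.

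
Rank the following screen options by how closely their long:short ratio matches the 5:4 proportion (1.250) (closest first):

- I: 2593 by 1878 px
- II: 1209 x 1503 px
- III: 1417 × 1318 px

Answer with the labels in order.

I: 2593/1878 ≈ 1.381 → |1.381 − 1.250| = 0.131
II: 1503/1209 ≈ 1.243 → |1.243 − 1.250| = 0.007
III: 1417/1318 ≈ 1.075 → |1.075 − 1.250| = 0.175

II, I, III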